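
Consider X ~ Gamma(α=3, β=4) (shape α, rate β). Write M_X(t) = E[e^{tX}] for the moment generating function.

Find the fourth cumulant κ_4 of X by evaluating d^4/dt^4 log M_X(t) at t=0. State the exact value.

M_X(t) = 64/(4 - t)^3
K_X(t) = log M_X(t) = -3*log(4 - t) + 6*log(2)
dK/dt = -3/(t - 4)
d^2K/dt^2 = 3/(t^2 - 8*t + 16)
d^3K/dt^3 = -6/(t^3 - 12*t^2 + 48*t - 64)
d^4K/dt^4 = 18/(t^4 - 16*t^3 + 96*t^2 - 256*t + 256)

κ_4 = d^4K/dt^4 |_{t=0} = 9/128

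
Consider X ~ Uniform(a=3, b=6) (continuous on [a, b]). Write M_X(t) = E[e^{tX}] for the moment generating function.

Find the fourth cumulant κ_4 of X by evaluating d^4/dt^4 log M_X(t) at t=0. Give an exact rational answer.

M_X(t) = (e^(6*t) - e^(3*t))/(3*t)
K_X(t) = log M_X(t) = -log(t) + log(e^(6*t) - e^(3*t)) - log(3)

κ_4 = D^4[K](0) = -27/40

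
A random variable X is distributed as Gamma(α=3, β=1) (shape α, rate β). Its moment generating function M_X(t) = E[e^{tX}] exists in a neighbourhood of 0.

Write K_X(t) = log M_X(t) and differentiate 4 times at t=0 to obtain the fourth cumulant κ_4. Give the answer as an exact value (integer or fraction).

M_X(t) = (1 - t)^(-3)
K_X(t) = log M_X(t) = -3*log(1 - t)
K′(t) = -3/(t - 1)
K′′(t) = 3/(t^2 - 2*t + 1)
K′′′(t) = -6/(t^3 - 3*t^2 + 3*t - 1)
K′′′′(t) = 18/(t^4 - 4*t^3 + 6*t^2 - 4*t + 1)

κ_4 = K′′′′(0) = 18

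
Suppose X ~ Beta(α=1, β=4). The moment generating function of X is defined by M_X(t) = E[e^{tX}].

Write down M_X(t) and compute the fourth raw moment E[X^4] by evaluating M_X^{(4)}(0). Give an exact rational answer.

M_X(t) = ₁F₁(1; 5; t)
dM/dt = ₁F₁(2; 6; t)/5
d^2M/dt^2 = ₁F₁(3; 7; t)/15
d^3M/dt^3 = ₁F₁(4; 8; t)/35
d^4M/dt^4 = ₁F₁(5; 9; t)/70

E[X^4] = d^4M/dt^4 |_{t=0} = 1/70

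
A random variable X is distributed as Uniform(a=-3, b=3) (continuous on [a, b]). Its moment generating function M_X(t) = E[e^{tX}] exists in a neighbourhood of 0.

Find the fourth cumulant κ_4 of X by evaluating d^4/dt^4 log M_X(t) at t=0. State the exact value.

M_X(t) = (e^(3*t) - e^(-3*t))/(6*t)
K_X(t) = log M_X(t) = -log(t) + log(e^(3*t) - e^(-3*t)) - log(6)
K′(t) = (3*t*e^(6*t) + 3*t - e^(6*t) + 1)/(t*e^(6*t) - t)
K′′(t) = (-36*t^2*e^(6*t) + e^(12*t) - 2*e^(6*t) + 1)/(t^2*e^(12*t) - 2*t^2*e^(6*t) + t^2)
K′′′(t) = (216*t^3*e^(12*t) + 216*t^3*e^(6*t) - 2*e^(18*t) + 6*e^(12*t) - 6*e^(6*t) + 2)/(t^3*e^(18*t) - 3*t^3*e^(12*t) + 3*t^3*e^(6*t) - t^3)

κ_4 = K′′′′(0) = -54/5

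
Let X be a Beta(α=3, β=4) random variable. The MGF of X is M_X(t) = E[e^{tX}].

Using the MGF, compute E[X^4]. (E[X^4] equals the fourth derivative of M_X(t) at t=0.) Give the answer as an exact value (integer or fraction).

M_X(t) = ₁F₁(3; 7; t)
M^(4)(t) = ₁F₁(7; 11; t)/14

E[X^4] = M^(4)(0) = 1/14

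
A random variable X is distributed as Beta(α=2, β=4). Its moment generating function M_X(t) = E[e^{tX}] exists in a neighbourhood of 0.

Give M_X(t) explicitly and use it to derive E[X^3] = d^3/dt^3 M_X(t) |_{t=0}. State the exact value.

M_X(t) = ₁F₁(2; 6; t)
D^3[M](t) = ₁F₁(5; 9; t)/14

E[X^3] = D^3[M](0) = 1/14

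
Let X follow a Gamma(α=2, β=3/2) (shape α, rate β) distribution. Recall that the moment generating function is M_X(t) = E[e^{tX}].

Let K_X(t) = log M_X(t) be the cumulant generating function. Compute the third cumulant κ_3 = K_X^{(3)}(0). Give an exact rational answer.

κ_3 = K^(3)(0) = 32/27

M_X(t) = 9/(4*(3/2 - t)^2)
K_X(t) = log M_X(t) = -2*log(3/2 - t) - 2*log(2) + 2*log(3)
K^(3)(t) = -32/(8*t^3 - 36*t^2 + 54*t - 27)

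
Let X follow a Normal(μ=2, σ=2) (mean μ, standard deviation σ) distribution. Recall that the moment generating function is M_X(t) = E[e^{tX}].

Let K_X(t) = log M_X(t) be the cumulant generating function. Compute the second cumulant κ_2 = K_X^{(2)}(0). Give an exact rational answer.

M_X(t) = e^(2*t^2 + 2*t)
K_X(t) = log M_X(t) = 2*t^2 + 2*t
D^2[K](t) = 4

κ_2 = D^2[K](0) = 4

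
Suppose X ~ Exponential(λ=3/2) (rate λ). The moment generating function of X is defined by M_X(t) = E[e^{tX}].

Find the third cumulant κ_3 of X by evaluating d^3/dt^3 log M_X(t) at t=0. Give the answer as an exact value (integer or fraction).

κ_3 = K′′′(0) = 16/27

M_X(t) = 3/(2*(3/2 - t))
K_X(t) = log M_X(t) = -log(3/2 - t) - log(2) + log(3)
K′(t) = -2/(2*t - 3)
K′′(t) = 4/(4*t^2 - 12*t + 9)
K′′′(t) = -16/(8*t^3 - 36*t^2 + 54*t - 27)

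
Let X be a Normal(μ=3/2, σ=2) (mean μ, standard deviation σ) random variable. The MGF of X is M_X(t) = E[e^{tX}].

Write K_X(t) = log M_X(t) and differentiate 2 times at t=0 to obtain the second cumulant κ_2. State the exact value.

M_X(t) = e^(2*t^2 + 3*t/2)
K_X(t) = log M_X(t) = 2*t^2 + 3*t/2
D^2[K](t) = 4

κ_2 = D^2[K](0) = 4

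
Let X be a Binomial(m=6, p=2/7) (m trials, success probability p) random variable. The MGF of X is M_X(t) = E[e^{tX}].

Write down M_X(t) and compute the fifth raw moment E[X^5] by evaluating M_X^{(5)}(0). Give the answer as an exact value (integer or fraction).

E[X^5] = D^5[M](0) = 2248452/16807

M_X(t) = (2*e^(t)/7 + 5/7)^6
D^5[M](t) = 497664*e^(6*t)/117649 + 3000000*e^(5*t)/117649 + 6144000*e^(4*t)/117649 + 4860000*e^(3*t)/117649 + 1200000*e^(2*t)/117649 + 37500*e^(t)/117649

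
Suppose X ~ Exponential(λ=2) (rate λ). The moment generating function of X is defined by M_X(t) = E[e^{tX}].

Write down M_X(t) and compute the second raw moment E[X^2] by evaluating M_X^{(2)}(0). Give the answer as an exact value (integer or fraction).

E[X^2] = M^(2)(0) = 1/2

M_X(t) = 2/(2 - t)
M^(2)(t) = -4/(t^3 - 6*t^2 + 12*t - 8)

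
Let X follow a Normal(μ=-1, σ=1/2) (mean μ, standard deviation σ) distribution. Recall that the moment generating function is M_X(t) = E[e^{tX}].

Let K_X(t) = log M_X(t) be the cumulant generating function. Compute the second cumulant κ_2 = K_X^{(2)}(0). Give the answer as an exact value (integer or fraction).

κ_2 = K′′(0) = 1/4

M_X(t) = e^(t^2/8 - t)
K_X(t) = log M_X(t) = t^2/8 - t
K′(t) = t/4 - 1
K′′(t) = 1/4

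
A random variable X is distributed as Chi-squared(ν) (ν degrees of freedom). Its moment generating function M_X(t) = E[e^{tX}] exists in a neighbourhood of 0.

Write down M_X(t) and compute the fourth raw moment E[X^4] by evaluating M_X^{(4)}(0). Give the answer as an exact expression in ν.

M_X(t) = (1 - 2*t)^(-ν/2)
M^(4)(t) = (ν^4 + 12*ν^3 + 44*ν^2 + 48*ν)/(16*t^4*(1 - 2*t)^(ν/2) - 32*t^3*(1 - 2*t)^(ν/2) + 24*t^2*(1 - 2*t)^(ν/2) - 8*t*(1 - 2*t)^(ν/2) + (1 - 2*t)^(ν/2))

E[X^4] = M^(4)(0) = ν*(ν^3 + 12*ν^2 + 44*ν + 48)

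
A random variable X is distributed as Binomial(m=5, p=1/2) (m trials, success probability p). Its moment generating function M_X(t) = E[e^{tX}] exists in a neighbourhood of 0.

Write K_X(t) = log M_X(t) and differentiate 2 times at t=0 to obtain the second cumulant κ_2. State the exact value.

M_X(t) = (e^(t)/2 + 1/2)^5
K_X(t) = log M_X(t) = 5*log(e^(t)/2 + 1/2)
K′(t) = 5*e^(t)/(e^(t) + 1)
K′′(t) = 5*e^(t)/(e^(2*t) + 2*e^(t) + 1)

κ_2 = K′′(0) = 5/4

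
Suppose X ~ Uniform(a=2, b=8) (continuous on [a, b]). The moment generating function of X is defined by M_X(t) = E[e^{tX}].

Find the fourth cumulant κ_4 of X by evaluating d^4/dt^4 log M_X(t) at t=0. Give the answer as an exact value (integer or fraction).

M_X(t) = (e^(8*t) - e^(2*t))/(6*t)
K_X(t) = log M_X(t) = -log(t) + log(e^(8*t) - e^(2*t)) - log(6)
dK/dt = (8*t*e^(6*t) - 2*t - e^(6*t) + 1)/(t*e^(6*t) - t)
d^2K/dt^2 = (-36*t^2*e^(6*t) + e^(12*t) - 2*e^(6*t) + 1)/(t^2*e^(12*t) - 2*t^2*e^(6*t) + t^2)
d^3K/dt^3 = (216*t^3*e^(12*t) + 216*t^3*e^(6*t) - 2*e^(18*t) + 6*e^(12*t) - 6*e^(6*t) + 2)/(t^3*e^(18*t) - 3*t^3*e^(12*t) + 3*t^3*e^(6*t) - t^3)

κ_4 = d^4K/dt^4 |_{t=0} = -54/5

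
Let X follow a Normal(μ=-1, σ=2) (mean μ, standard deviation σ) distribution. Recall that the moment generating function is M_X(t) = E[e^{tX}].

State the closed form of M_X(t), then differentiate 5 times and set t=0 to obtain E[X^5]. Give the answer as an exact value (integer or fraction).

E[X^5] = M^(5)(0) = -281

M_X(t) = e^(2*t^2 - t)
M^(5)(t) = (1024*t^5*e^(2*t^2) - 1280*t^4*e^(2*t^2) + 3200*t^3*e^(2*t^2) - 2080*t^2*e^(2*t^2) + 1460*t*e^(2*t^2) - 281*e^(2*t^2))*e^(-t)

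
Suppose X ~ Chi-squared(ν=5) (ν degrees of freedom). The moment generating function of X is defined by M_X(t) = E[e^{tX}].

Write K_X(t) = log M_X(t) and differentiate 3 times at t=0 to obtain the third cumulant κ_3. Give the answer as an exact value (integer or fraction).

κ_3 = K′′′(0) = 40

M_X(t) = (1 - 2*t)^(-5/2)
K_X(t) = log M_X(t) = -5*log(1 - 2*t)/2
K′(t) = -5/(2*t - 1)
K′′(t) = 10/(4*t^2 - 4*t + 1)
K′′′(t) = -40/(8*t^3 - 12*t^2 + 6*t - 1)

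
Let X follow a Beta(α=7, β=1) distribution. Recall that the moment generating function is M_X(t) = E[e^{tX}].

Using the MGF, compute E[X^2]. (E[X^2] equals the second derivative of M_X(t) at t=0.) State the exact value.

M_X(t) = ₁F₁(7; 8; t)
M^(2)(t) = 7*₁F₁(9; 10; t)/9

E[X^2] = M^(2)(0) = 7/9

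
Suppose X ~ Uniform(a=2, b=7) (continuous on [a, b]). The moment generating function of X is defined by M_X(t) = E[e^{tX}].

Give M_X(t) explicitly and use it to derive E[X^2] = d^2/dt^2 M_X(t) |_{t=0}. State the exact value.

M_X(t) = (e^(7*t) - e^(2*t))/(5*t)
M′(t) = (7*t*e^(7*t) - 2*t*e^(2*t) - e^(7*t) + e^(2*t))/(5*t^2)
M′′(t) = (49*t^2*e^(7*t) - 4*t^2*e^(2*t) - 14*t*e^(7*t) + 4*t*e^(2*t) + 2*e^(7*t) - 2*e^(2*t))/(5*t^3)

E[X^2] = M′′(0) = 67/3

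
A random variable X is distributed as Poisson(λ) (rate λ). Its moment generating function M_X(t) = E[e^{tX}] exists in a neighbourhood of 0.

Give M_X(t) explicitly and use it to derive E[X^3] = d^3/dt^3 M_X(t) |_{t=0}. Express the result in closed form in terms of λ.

M_X(t) = e^(λ*(e^(t) - 1))
M′(t) = λ*e^(-λ)*e^(t)*e^(λ*e^(t))
M′′(t) = (λ^2*e^(2*t)*e^(λ*e^(t)) + λ*e^(t)*e^(λ*e^(t)))*e^(-λ)
M′′′(t) = (λ^3*e^(3*t)*e^(λ*e^(t)) + 3*λ^2*e^(2*t)*e^(λ*e^(t)) + λ*e^(t)*e^(λ*e^(t)))*e^(-λ)

E[X^3] = M′′′(0) = λ*(λ^2 + 3*λ + 1)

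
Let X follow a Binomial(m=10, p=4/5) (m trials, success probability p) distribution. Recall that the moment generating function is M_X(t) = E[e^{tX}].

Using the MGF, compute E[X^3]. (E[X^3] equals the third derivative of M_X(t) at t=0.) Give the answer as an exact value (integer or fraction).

M_X(t) = (4*e^(t)/5 + 1/5)^10

E[X^3] = d^3M/dt^3 |_{t=0} = 13736/25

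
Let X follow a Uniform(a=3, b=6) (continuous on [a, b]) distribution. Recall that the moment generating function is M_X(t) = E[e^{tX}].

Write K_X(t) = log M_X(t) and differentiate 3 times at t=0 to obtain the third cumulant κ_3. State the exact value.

M_X(t) = (e^(6*t) - e^(3*t))/(3*t)
K_X(t) = log M_X(t) = -log(t) + log(e^(6*t) - e^(3*t)) - log(3)
K′(t) = (6*t*e^(3*t) - 3*t - e^(3*t) + 1)/(t*e^(3*t) - t)
K′′(t) = (-9*t^2*e^(3*t) + e^(6*t) - 2*e^(3*t) + 1)/(t^2*e^(6*t) - 2*t^2*e^(3*t) + t^2)
K′′′(t) = (27*t^3*e^(6*t) + 27*t^3*e^(3*t) - 2*e^(9*t) + 6*e^(6*t) - 6*e^(3*t) + 2)/(t^3*e^(9*t) - 3*t^3*e^(6*t) + 3*t^3*e^(3*t) - t^3)

κ_3 = K′′′(0) = 0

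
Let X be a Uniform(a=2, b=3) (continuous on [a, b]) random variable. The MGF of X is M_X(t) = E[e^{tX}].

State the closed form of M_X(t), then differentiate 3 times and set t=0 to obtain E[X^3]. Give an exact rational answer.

M_X(t) = (e^(3*t) - e^(2*t))/t
M^(3)(t) = (27*t^3*e^(3*t) - 8*t^3*e^(2*t) - 27*t^2*e^(3*t) + 12*t^2*e^(2*t) + 18*t*e^(3*t) - 12*t*e^(2*t) - 6*e^(3*t) + 6*e^(2*t))/t^4

E[X^3] = M^(3)(0) = 65/4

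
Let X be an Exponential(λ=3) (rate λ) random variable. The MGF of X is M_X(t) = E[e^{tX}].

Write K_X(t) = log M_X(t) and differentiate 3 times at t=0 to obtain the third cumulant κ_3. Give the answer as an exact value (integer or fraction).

κ_3 = d^3K/dt^3 |_{t=0} = 2/27

M_X(t) = 3/(3 - t)
K_X(t) = log M_X(t) = -log(3 - t) + log(3)
dK/dt = -1/(t - 3)
d^2K/dt^2 = 1/(t^2 - 6*t + 9)
d^3K/dt^3 = -2/(t^3 - 9*t^2 + 27*t - 27)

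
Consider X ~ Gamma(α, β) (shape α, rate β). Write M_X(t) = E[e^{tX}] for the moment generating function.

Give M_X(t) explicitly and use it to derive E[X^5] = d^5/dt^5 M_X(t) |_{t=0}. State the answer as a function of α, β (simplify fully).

M_X(t) = (β/(β - t))^α

E[X^5] = M^(5)(0) = α*(α^4 + 10*α^3 + 35*α^2 + 50*α + 24)/β^5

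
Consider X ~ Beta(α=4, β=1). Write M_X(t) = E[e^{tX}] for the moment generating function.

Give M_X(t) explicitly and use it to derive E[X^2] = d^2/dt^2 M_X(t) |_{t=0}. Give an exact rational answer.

E[X^2] = M^(2)(0) = 2/3

M_X(t) = ₁F₁(4; 5; t)
M^(2)(t) = 2*₁F₁(6; 7; t)/3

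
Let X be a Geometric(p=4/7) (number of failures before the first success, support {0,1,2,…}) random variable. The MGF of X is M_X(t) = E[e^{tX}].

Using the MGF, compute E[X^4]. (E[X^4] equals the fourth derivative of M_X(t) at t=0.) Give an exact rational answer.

E[X^4] = M′′′′(0) = 1005/32

M_X(t) = 4/(7*(1 - 3*e^(t)/7))
M′(t) = 12*e^(t)/(9*e^(2*t) - 42*e^(t) + 49)
M′′(t) = (-36*e^(2*t) - 84*e^(t))/(27*e^(3*t) - 189*e^(2*t) + 441*e^(t) - 343)
M′′′(t) = (108*e^(3*t) + 1008*e^(2*t) + 588*e^(t))/(81*e^(4*t) - 756*e^(3*t) + 2646*e^(2*t) - 4116*e^(t) + 2401)
M′′′′(t) = (-324*e^(4*t) - 8316*e^(3*t) - 19404*e^(2*t) - 4116*e^(t))/(243*e^(5*t) - 2835*e^(4*t) + 13230*e^(3*t) - 30870*e^(2*t) + 36015*e^(t) - 16807)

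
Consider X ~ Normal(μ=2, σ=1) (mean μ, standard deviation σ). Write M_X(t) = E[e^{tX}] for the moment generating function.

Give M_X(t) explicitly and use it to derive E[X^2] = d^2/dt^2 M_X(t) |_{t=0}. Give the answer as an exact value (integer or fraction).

M_X(t) = e^(t^2/2 + 2*t)
M^(2)(t) = t^2*e^(2*t)*e^(t^2/2) + 4*t*e^(2*t)*e^(t^2/2) + 5*e^(2*t)*e^(t^2/2)

E[X^2] = M^(2)(0) = 5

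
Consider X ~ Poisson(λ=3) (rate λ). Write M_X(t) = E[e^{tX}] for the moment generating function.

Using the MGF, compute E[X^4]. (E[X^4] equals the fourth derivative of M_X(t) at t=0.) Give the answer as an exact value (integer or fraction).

E[X^4] = D^4[M](0) = 309

M_X(t) = e^(3*e^(t) - 3)
D^4[M](t) = (81*e^(4*t)*e^(3*e^(t)) + 162*e^(3*t)*e^(3*e^(t)) + 63*e^(2*t)*e^(3*e^(t)) + 3*e^(t)*e^(3*e^(t)))*e^(-3)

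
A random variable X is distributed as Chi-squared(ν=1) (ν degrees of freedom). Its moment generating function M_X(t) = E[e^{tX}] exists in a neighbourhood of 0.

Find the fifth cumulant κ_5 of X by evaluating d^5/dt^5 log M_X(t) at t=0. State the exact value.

M_X(t) = 1/√(1 - 2*t)
K_X(t) = log M_X(t) = -log(1 - 2*t)/2
K^(5)(t) = -384/(32*t^5 - 80*t^4 + 80*t^3 - 40*t^2 + 10*t - 1)

κ_5 = K^(5)(0) = 384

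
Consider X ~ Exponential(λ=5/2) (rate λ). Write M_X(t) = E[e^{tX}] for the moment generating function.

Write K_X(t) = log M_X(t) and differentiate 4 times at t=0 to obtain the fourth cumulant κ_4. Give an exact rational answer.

κ_4 = K′′′′(0) = 96/625

M_X(t) = 5/(2*(5/2 - t))
K_X(t) = log M_X(t) = -log(5/2 - t) - log(2) + log(5)
K′(t) = -2/(2*t - 5)
K′′(t) = 4/(4*t^2 - 20*t + 25)
K′′′(t) = -16/(8*t^3 - 60*t^2 + 150*t - 125)
K′′′′(t) = 96/(16*t^4 - 160*t^3 + 600*t^2 - 1000*t + 625)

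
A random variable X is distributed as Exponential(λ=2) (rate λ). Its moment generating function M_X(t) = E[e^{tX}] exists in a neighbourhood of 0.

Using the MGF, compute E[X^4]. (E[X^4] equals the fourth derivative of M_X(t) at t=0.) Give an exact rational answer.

E[X^4] = M^(4)(0) = 3/2

M_X(t) = 2/(2 - t)
M^(4)(t) = -48/(t^5 - 10*t^4 + 40*t^3 - 80*t^2 + 80*t - 32)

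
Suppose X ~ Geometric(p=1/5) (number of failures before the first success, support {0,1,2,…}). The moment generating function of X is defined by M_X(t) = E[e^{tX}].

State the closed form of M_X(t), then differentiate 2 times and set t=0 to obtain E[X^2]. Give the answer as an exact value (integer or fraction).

E[X^2] = M′′(0) = 36

M_X(t) = 1/(5*(1 - 4*e^(t)/5))
M′(t) = 4*e^(t)/(16*e^(2*t) - 40*e^(t) + 25)
M′′(t) = (-16*e^(2*t) - 20*e^(t))/(64*e^(3*t) - 240*e^(2*t) + 300*e^(t) - 125)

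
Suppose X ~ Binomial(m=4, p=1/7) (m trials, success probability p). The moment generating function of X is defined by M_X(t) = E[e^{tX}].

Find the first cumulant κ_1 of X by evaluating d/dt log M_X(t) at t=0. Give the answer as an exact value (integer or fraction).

M_X(t) = (e^(t)/7 + 6/7)^4
K_X(t) = log M_X(t) = 4*log(e^(t)/7 + 6/7)
dK/dt = 4*e^(t)/(e^(t) + 6)

κ_1 = dK/dt |_{t=0} = 4/7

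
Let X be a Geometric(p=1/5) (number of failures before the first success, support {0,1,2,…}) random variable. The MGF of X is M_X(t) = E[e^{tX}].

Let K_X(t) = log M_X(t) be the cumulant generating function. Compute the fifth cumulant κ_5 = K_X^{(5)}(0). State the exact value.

M_X(t) = 1/(5*(1 - 4*e^(t)/5))
K_X(t) = log M_X(t) = -log(1 - 4*e^(t)/5) - log(5)
K′(t) = -4*e^(t)/(4*e^(t) - 5)
K′′(t) = 20*e^(t)/(16*e^(2*t) - 40*e^(t) + 25)
K′′′(t) = (-80*e^(2*t) - 100*e^(t))/(64*e^(3*t) - 240*e^(2*t) + 300*e^(t) - 125)
K′′′′(t) = (320*e^(3*t) + 1600*e^(2*t) + 500*e^(t))/(256*e^(4*t) - 1280*e^(3*t) + 2400*e^(2*t) - 2000*e^(t) + 625)
K′′′′′(t) = (-1280*e^(4*t) - 17600*e^(3*t) - 22000*e^(2*t) - 2500*e^(t))/(1024*e^(5*t) - 6400*e^(4*t) + 16000*e^(3*t) - 20000*e^(2*t) + 12500*e^(t) - 3125)

κ_5 = K′′′′′(0) = 43380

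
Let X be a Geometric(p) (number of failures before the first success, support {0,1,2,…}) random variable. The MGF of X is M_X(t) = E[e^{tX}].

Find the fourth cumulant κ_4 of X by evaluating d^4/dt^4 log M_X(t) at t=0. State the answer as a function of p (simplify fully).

M_X(t) = p/(-(1 - p)*e^(t) + 1)
K_X(t) = log M_X(t) = log(p) - log(-(1 - p)*e^(t) + 1)

κ_4 = K^(4)(0) = (-p^3 + 7*p^2 - 12*p + 6)/p^4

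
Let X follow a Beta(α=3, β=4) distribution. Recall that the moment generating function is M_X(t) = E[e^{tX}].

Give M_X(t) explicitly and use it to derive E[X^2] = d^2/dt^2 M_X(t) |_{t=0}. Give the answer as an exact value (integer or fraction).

M_X(t) = ₁F₁(3; 7; t)
D^2[M](t) = 3*₁F₁(5; 9; t)/14

E[X^2] = D^2[M](0) = 3/14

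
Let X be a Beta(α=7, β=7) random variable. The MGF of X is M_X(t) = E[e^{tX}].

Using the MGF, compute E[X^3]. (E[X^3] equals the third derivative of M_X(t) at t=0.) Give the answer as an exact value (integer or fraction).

M_X(t) = ₁F₁(7; 14; t)
M^(3)(t) = 3*₁F₁(10; 17; t)/20

E[X^3] = M^(3)(0) = 3/20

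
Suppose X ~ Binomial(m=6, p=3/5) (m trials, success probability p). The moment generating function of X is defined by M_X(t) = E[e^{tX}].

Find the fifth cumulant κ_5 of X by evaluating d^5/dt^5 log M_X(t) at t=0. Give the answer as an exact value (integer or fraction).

κ_5 = D^5[K](0) = 1692/3125

M_X(t) = (3*e^(t)/5 + 2/5)^6
K_X(t) = log M_X(t) = 6*log(3*e^(t)/5 + 2/5)
D^5[K](t) = (-972*e^(4*t) + 7128*e^(3*t) - 4752*e^(2*t) + 288*e^(t))/(243*e^(5*t) + 810*e^(4*t) + 1080*e^(3*t) + 720*e^(2*t) + 240*e^(t) + 32)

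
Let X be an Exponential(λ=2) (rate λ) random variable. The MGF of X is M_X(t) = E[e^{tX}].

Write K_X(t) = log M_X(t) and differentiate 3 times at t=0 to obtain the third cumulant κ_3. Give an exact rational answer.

κ_3 = D^3[K](0) = 1/4

M_X(t) = 2/(2 - t)
K_X(t) = log M_X(t) = -log(2 - t) + log(2)
D^3[K](t) = -2/(t^3 - 6*t^2 + 12*t - 8)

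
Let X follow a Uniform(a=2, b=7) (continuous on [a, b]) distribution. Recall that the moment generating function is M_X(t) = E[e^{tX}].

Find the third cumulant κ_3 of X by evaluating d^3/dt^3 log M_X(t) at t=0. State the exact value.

κ_3 = D^3[K](0) = 0

M_X(t) = (e^(7*t) - e^(2*t))/(5*t)
K_X(t) = log M_X(t) = -log(t) + log(e^(7*t) - e^(2*t)) - log(5)
D^3[K](t) = (125*t^3*e^(10*t) + 125*t^3*e^(5*t) - 2*e^(15*t) + 6*e^(10*t) - 6*e^(5*t) + 2)/(t^3*e^(15*t) - 3*t^3*e^(10*t) + 3*t^3*e^(5*t) - t^3)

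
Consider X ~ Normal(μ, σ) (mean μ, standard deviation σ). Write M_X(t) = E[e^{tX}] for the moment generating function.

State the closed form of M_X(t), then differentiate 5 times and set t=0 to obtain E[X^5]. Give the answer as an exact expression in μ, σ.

E[X^5] = d^5M/dt^5 |_{t=0} = μ*(μ^4 + 10*μ^2*σ^2 + 15*σ^4)

M_X(t) = e^(μ*t + σ^2*t^2/2)
dM/dt = μ*e^(μ*t)*e^(σ^2*t^2/2) + σ^2*t*e^(μ*t)*e^(σ^2*t^2/2)
d^2M/dt^2 = μ^2*e^(μ*t)*e^(σ^2*t^2/2) + 2*μ*σ^2*t*e^(μ*t)*e^(σ^2*t^2/2) + σ^4*t^2*e^(μ*t)*e^(σ^2*t^2/2) + σ^2*e^(μ*t)*e^(σ^2*t^2/2)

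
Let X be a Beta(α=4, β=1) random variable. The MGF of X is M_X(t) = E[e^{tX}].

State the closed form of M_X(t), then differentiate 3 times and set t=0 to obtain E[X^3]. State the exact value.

M_X(t) = ₁F₁(4; 5; t)
dM/dt = 4*₁F₁(5; 6; t)/5
d^2M/dt^2 = 2*₁F₁(6; 7; t)/3
d^3M/dt^3 = 4*₁F₁(7; 8; t)/7

E[X^3] = d^3M/dt^3 |_{t=0} = 4/7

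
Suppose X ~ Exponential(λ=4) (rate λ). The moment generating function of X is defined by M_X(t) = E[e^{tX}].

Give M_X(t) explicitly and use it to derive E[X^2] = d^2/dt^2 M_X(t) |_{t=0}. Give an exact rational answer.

M_X(t) = 4/(4 - t)
M^(2)(t) = -8/(t^3 - 12*t^2 + 48*t - 64)

E[X^2] = M^(2)(0) = 1/8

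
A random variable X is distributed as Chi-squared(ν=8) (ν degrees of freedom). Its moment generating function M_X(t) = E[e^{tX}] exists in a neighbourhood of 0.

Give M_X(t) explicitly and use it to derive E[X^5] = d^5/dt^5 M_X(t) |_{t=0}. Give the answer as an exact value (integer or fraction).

M_X(t) = (1 - 2*t)^(-4)
M^(5)(t) = -215040/(512*t^9 - 2304*t^8 + 4608*t^7 - 5376*t^6 + 4032*t^5 - 2016*t^4 + 672*t^3 - 144*t^2 + 18*t - 1)

E[X^5] = M^(5)(0) = 215040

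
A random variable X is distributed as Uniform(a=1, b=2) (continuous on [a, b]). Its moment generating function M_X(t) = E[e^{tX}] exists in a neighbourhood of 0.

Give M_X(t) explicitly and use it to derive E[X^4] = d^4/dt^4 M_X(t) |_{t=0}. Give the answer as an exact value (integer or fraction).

E[X^4] = M^(4)(0) = 31/5

M_X(t) = (e^(2*t) - e^(t))/t
M^(4)(t) = (16*t^4*e^(2*t) - t^4*e^(t) - 32*t^3*e^(2*t) + 4*t^3*e^(t) + 48*t^2*e^(2*t) - 12*t^2*e^(t) - 48*t*e^(2*t) + 24*t*e^(t) + 24*e^(2*t) - 24*e^(t))/t^5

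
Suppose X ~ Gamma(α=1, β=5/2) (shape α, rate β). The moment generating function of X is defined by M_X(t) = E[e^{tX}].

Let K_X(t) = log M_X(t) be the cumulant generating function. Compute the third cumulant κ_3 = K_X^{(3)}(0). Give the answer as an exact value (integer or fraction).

M_X(t) = 5/(2*(5/2 - t))
K_X(t) = log M_X(t) = -log(5/2 - t) - log(2) + log(5)
K′(t) = -2/(2*t - 5)
K′′(t) = 4/(4*t^2 - 20*t + 25)
K′′′(t) = -16/(8*t^3 - 60*t^2 + 150*t - 125)

κ_3 = K′′′(0) = 16/125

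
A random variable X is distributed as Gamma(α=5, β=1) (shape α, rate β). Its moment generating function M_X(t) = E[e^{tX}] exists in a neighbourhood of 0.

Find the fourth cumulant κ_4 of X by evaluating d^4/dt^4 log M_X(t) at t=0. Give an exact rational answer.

M_X(t) = (1 - t)^(-5)
K_X(t) = log M_X(t) = -5*log(1 - t)
dK/dt = -5/(t - 1)
d^2K/dt^2 = 5/(t^2 - 2*t + 1)
d^3K/dt^3 = -10/(t^3 - 3*t^2 + 3*t - 1)
d^4K/dt^4 = 30/(t^4 - 4*t^3 + 6*t^2 - 4*t + 1)

κ_4 = d^4K/dt^4 |_{t=0} = 30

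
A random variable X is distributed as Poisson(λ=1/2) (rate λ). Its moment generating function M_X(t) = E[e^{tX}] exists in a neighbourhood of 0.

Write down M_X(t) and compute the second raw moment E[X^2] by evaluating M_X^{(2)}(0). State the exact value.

M_X(t) = e^(e^(t)/2 - 1/2)
D^2[M](t) = (e^(2*t)*e^(e^(t)/2) + 2*e^(t)*e^(e^(t)/2))*e^(-1/2)/4

E[X^2] = D^2[M](0) = 3/4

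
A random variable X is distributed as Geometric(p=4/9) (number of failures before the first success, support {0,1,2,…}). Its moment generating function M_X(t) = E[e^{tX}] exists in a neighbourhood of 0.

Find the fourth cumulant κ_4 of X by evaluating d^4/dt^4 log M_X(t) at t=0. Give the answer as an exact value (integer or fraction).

κ_4 = d^4K/dt^4 |_{t=0} = 6435/128

M_X(t) = 4/(9*(1 - 5*e^(t)/9))
K_X(t) = log M_X(t) = -log(1 - 5*e^(t)/9) - 2*log(3) + 2*log(2)
dK/dt = -5*e^(t)/(5*e^(t) - 9)
d^2K/dt^2 = 45*e^(t)/(25*e^(2*t) - 90*e^(t) + 81)
d^3K/dt^3 = (-225*e^(2*t) - 405*e^(t))/(125*e^(3*t) - 675*e^(2*t) + 1215*e^(t) - 729)
d^4K/dt^4 = (1125*e^(3*t) + 8100*e^(2*t) + 3645*e^(t))/(625*e^(4*t) - 4500*e^(3*t) + 12150*e^(2*t) - 14580*e^(t) + 6561)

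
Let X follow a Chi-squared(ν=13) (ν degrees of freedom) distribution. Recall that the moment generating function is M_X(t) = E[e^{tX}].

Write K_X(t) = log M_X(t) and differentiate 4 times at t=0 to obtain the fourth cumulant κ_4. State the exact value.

κ_4 = d^4K/dt^4 |_{t=0} = 624

M_X(t) = (1 - 2*t)^(-13/2)
K_X(t) = log M_X(t) = -13*log(1 - 2*t)/2
dK/dt = -13/(2*t - 1)
d^2K/dt^2 = 26/(4*t^2 - 4*t + 1)
d^3K/dt^3 = -104/(8*t^3 - 12*t^2 + 6*t - 1)
d^4K/dt^4 = 624/(16*t^4 - 32*t^3 + 24*t^2 - 8*t + 1)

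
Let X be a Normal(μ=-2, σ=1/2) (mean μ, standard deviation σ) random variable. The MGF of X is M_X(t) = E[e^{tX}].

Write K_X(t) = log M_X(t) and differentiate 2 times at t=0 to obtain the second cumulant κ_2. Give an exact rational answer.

M_X(t) = e^(t^2/8 - 2*t)
K_X(t) = log M_X(t) = t^2/8 - 2*t
K′(t) = t/4 - 2
K′′(t) = 1/4

κ_2 = K′′(0) = 1/4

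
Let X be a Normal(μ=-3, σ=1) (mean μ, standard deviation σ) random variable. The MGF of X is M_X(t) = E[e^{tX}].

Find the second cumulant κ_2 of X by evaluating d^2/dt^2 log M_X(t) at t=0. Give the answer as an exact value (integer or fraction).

κ_2 = K′′(0) = 1

M_X(t) = e^(t^2/2 - 3*t)
K_X(t) = log M_X(t) = t^2/2 - 3*t
K′(t) = t - 3
K′′(t) = 1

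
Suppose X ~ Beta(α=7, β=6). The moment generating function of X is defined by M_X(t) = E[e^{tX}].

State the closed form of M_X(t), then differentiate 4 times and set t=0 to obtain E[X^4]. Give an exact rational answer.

E[X^4] = M^(4)(0) = 3/26

M_X(t) = ₁F₁(7; 13; t)
M^(4)(t) = 3*₁F₁(11; 17; t)/26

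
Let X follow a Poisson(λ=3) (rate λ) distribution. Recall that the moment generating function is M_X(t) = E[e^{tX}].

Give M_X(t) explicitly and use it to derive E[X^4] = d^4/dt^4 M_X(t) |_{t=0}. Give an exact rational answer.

M_X(t) = e^(3*e^(t) - 3)
dM/dt = 3*e^(-3)*e^(t)*e^(3*e^(t))
d^2M/dt^2 = (9*e^(2*t)*e^(3*e^(t)) + 3*e^(t)*e^(3*e^(t)))*e^(-3)
d^3M/dt^3 = (27*e^(3*t)*e^(3*e^(t)) + 27*e^(2*t)*e^(3*e^(t)) + 3*e^(t)*e^(3*e^(t)))*e^(-3)
d^4M/dt^4 = (81*e^(4*t)*e^(3*e^(t)) + 162*e^(3*t)*e^(3*e^(t)) + 63*e^(2*t)*e^(3*e^(t)) + 3*e^(t)*e^(3*e^(t)))*e^(-3)

E[X^4] = d^4M/dt^4 |_{t=0} = 309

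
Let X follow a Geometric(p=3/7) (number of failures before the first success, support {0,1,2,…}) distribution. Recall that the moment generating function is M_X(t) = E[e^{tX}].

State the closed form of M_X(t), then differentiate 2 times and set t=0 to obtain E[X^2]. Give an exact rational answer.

M_X(t) = 3/(7*(1 - 4*e^(t)/7))
M^(2)(t) = (-48*e^(2*t) - 84*e^(t))/(64*e^(3*t) - 336*e^(2*t) + 588*e^(t) - 343)

E[X^2] = M^(2)(0) = 44/9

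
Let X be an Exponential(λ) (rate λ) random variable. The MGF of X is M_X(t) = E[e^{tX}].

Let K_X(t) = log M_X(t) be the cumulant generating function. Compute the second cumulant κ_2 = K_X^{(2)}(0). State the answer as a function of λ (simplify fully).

M_X(t) = λ/(λ - t)
K_X(t) = log M_X(t) = log(λ) - log(λ - t)
K^(2)(t) = 1/(λ^2 - 2*λ*t + t^2)

κ_2 = K^(2)(0) = λ^(-2)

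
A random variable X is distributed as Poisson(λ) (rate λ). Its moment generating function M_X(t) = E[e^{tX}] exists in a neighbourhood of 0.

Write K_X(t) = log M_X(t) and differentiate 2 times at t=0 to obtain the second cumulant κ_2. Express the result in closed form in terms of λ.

M_X(t) = e^(λ*(e^(t) - 1))
K_X(t) = log M_X(t) = λ*(e^(t) - 1)
K^(2)(t) = λ*e^(t)

κ_2 = K^(2)(0) = λ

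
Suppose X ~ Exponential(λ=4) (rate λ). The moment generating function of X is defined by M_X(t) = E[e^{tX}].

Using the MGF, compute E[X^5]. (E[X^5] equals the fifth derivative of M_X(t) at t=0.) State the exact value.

M_X(t) = 4/(4 - t)
M′(t) = 4/(t^2 - 8*t + 16)
M′′(t) = -8/(t^3 - 12*t^2 + 48*t - 64)
M′′′(t) = 24/(t^4 - 16*t^3 + 96*t^2 - 256*t + 256)
M′′′′(t) = -96/(t^5 - 20*t^4 + 160*t^3 - 640*t^2 + 1280*t - 1024)
M′′′′′(t) = 480/(t^6 - 24*t^5 + 240*t^4 - 1280*t^3 + 3840*t^2 - 6144*t + 4096)

E[X^5] = M′′′′′(0) = 15/128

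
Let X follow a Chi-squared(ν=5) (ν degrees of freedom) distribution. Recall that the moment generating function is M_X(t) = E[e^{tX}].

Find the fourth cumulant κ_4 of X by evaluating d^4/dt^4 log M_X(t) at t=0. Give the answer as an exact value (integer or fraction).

M_X(t) = (1 - 2*t)^(-5/2)
K_X(t) = log M_X(t) = -5*log(1 - 2*t)/2
K′(t) = -5/(2*t - 1)
K′′(t) = 10/(4*t^2 - 4*t + 1)
K′′′(t) = -40/(8*t^3 - 12*t^2 + 6*t - 1)
K′′′′(t) = 240/(16*t^4 - 32*t^3 + 24*t^2 - 8*t + 1)

κ_4 = K′′′′(0) = 240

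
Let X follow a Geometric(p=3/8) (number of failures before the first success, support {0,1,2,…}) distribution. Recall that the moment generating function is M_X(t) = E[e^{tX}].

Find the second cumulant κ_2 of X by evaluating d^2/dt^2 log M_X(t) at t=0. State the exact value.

M_X(t) = 3/(8*(1 - 5*e^(t)/8))
K_X(t) = log M_X(t) = -log(1 - 5*e^(t)/8) - 3*log(2) + log(3)
dK/dt = -5*e^(t)/(5*e^(t) - 8)
d^2K/dt^2 = 40*e^(t)/(25*e^(2*t) - 80*e^(t) + 64)

κ_2 = d^2K/dt^2 |_{t=0} = 40/9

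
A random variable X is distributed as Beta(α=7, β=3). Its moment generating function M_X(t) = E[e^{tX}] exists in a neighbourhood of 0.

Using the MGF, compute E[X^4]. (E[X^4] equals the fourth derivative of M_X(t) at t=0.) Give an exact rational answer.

E[X^4] = M^(4)(0) = 42/143

M_X(t) = ₁F₁(7; 10; t)
M^(4)(t) = 42*₁F₁(11; 14; t)/143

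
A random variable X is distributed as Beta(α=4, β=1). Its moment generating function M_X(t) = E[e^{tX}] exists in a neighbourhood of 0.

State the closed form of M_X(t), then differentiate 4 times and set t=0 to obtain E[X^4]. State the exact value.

M_X(t) = ₁F₁(4; 5; t)
M^(4)(t) = ₁F₁(8; 9; t)/2

E[X^4] = M^(4)(0) = 1/2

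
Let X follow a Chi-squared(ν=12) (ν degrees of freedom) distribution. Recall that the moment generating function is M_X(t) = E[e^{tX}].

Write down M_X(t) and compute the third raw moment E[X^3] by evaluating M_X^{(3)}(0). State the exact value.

E[X^3] = d^3M/dt^3 |_{t=0} = 2688

M_X(t) = (1 - 2*t)^(-6)
dM/dt = -12/(128*t^7 - 448*t^6 + 672*t^5 - 560*t^4 + 280*t^3 - 84*t^2 + 14*t - 1)
d^2M/dt^2 = 168/(256*t^8 - 1024*t^7 + 1792*t^6 - 1792*t^5 + 1120*t^4 - 448*t^3 + 112*t^2 - 16*t + 1)
d^3M/dt^3 = -2688/(512*t^9 - 2304*t^8 + 4608*t^7 - 5376*t^6 + 4032*t^5 - 2016*t^4 + 672*t^3 - 144*t^2 + 18*t - 1)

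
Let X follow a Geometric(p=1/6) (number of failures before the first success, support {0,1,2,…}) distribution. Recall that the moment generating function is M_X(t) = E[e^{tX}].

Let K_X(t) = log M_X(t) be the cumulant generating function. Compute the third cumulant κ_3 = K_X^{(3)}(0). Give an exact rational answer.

M_X(t) = 1/(6*(1 - 5*e^(t)/6))
K_X(t) = log M_X(t) = -log(1 - 5*e^(t)/6) - log(6)
K′(t) = -5*e^(t)/(5*e^(t) - 6)
K′′(t) = 30*e^(t)/(25*e^(2*t) - 60*e^(t) + 36)
K′′′(t) = (-150*e^(2*t) - 180*e^(t))/(125*e^(3*t) - 450*e^(2*t) + 540*e^(t) - 216)

κ_3 = K′′′(0) = 330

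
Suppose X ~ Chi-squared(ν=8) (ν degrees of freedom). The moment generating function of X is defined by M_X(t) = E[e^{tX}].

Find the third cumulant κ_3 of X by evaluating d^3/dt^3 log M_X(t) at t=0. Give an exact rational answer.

M_X(t) = (1 - 2*t)^(-4)
K_X(t) = log M_X(t) = -4*log(1 - 2*t)
D^3[K](t) = -64/(8*t^3 - 12*t^2 + 6*t - 1)

κ_3 = D^3[K](0) = 64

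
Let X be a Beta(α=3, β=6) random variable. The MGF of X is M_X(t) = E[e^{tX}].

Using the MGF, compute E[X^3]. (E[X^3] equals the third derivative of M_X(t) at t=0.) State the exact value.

E[X^3] = M^(3)(0) = 2/33

M_X(t) = ₁F₁(3; 9; t)
M^(3)(t) = 2*₁F₁(6; 12; t)/33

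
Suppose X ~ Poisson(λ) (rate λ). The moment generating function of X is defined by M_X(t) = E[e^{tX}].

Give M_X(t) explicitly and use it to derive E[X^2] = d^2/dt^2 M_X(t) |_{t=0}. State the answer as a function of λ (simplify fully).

E[X^2] = d^2M/dt^2 |_{t=0} = λ*(λ + 1)

M_X(t) = e^(λ*(e^(t) - 1))
dM/dt = λ*e^(-λ)*e^(t)*e^(λ*e^(t))
d^2M/dt^2 = (λ^2*e^(2*t)*e^(λ*e^(t)) + λ*e^(t)*e^(λ*e^(t)))*e^(-λ)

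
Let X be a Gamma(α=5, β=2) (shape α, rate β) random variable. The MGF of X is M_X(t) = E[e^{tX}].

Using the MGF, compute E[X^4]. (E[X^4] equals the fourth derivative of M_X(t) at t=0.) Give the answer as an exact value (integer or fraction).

E[X^4] = D^4[M](0) = 105

M_X(t) = 32/(2 - t)^5
D^4[M](t) = -53760/(t^9 - 18*t^8 + 144*t^7 - 672*t^6 + 2016*t^5 - 4032*t^4 + 5376*t^3 - 4608*t^2 + 2304*t - 512)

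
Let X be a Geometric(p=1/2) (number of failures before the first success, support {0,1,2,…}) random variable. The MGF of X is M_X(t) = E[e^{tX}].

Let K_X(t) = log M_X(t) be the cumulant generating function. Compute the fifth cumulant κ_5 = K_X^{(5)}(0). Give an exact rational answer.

κ_5 = K′′′′′(0) = 150

M_X(t) = 1/(2*(1 - e^(t)/2))
K_X(t) = log M_X(t) = -log(1 - e^(t)/2) - log(2)
K′(t) = -e^(t)/(e^(t) - 2)
K′′(t) = 2*e^(t)/(e^(2*t) - 4*e^(t) + 4)
K′′′(t) = (-2*e^(2*t) - 4*e^(t))/(e^(3*t) - 6*e^(2*t) + 12*e^(t) - 8)
K′′′′(t) = (2*e^(3*t) + 16*e^(2*t) + 8*e^(t))/(e^(4*t) - 8*e^(3*t) + 24*e^(2*t) - 32*e^(t) + 16)
K′′′′′(t) = (-2*e^(4*t) - 44*e^(3*t) - 88*e^(2*t) - 16*e^(t))/(e^(5*t) - 10*e^(4*t) + 40*e^(3*t) - 80*e^(2*t) + 80*e^(t) - 32)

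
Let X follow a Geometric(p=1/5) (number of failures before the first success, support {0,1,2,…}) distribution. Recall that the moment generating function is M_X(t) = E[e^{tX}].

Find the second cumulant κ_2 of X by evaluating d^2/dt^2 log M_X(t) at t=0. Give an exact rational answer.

κ_2 = K^(2)(0) = 20

M_X(t) = 1/(5*(1 - 4*e^(t)/5))
K_X(t) = log M_X(t) = -log(1 - 4*e^(t)/5) - log(5)
K^(2)(t) = 20*e^(t)/(16*e^(2*t) - 40*e^(t) + 25)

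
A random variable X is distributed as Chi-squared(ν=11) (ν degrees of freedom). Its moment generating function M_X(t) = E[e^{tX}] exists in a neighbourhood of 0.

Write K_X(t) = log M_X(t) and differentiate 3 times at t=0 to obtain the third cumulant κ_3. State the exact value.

M_X(t) = (1 - 2*t)^(-11/2)
K_X(t) = log M_X(t) = -11*log(1 - 2*t)/2
D^3[K](t) = -88/(8*t^3 - 12*t^2 + 6*t - 1)

κ_3 = D^3[K](0) = 88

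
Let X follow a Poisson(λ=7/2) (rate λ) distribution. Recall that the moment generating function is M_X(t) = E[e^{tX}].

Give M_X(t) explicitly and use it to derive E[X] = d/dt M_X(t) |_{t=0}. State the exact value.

M_X(t) = e^(7*e^(t)/2 - 7/2)
D[M](t) = 7*e^(-7/2)*e^(t)*e^(7*e^(t)/2)/2

E[X] = D[M](0) = 7/2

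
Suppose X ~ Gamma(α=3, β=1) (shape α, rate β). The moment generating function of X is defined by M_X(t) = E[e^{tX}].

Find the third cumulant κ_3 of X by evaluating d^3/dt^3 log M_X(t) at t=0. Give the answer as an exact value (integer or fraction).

κ_3 = K′′′(0) = 6

M_X(t) = (1 - t)^(-3)
K_X(t) = log M_X(t) = -3*log(1 - t)
K′(t) = -3/(t - 1)
K′′(t) = 3/(t^2 - 2*t + 1)
K′′′(t) = -6/(t^3 - 3*t^2 + 3*t - 1)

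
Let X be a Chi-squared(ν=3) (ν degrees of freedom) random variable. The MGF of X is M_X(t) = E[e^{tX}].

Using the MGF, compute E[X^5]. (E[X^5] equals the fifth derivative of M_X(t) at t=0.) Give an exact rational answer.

M_X(t) = (1 - 2*t)^(-3/2)
D^5[M](t) = 10395/(64*t^6*√(1 - 2*t) - 192*t^5*√(1 - 2*t) + 240*t^4*√(1 - 2*t) - 160*t^3*√(1 - 2*t) + 60*t^2*√(1 - 2*t) - 12*t*√(1 - 2*t) + √(1 - 2*t))

E[X^5] = D^5[M](0) = 10395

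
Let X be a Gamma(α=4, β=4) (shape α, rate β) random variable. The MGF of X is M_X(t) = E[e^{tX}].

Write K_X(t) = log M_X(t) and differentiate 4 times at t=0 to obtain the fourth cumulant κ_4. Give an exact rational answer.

κ_4 = d^4K/dt^4 |_{t=0} = 3/32

M_X(t) = 256/(4 - t)^4
K_X(t) = log M_X(t) = -4*log(4 - t) + 8*log(2)
dK/dt = -4/(t - 4)
d^2K/dt^2 = 4/(t^2 - 8*t + 16)
d^3K/dt^3 = -8/(t^3 - 12*t^2 + 48*t - 64)
d^4K/dt^4 = 24/(t^4 - 16*t^3 + 96*t^2 - 256*t + 256)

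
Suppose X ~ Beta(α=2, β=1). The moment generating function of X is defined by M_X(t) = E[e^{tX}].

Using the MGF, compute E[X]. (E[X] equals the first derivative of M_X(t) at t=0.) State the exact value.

M_X(t) = ₁F₁(2; 3; t)
M′(t) = 2*₁F₁(3; 4; t)/3

E[X] = M′(0) = 2/3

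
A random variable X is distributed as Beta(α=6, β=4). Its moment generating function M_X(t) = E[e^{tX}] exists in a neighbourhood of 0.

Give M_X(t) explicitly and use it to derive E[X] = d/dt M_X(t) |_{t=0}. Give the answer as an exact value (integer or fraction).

M_X(t) = ₁F₁(6; 10; t)
M′(t) = 3*₁F₁(7; 11; t)/5

E[X] = M′(0) = 3/5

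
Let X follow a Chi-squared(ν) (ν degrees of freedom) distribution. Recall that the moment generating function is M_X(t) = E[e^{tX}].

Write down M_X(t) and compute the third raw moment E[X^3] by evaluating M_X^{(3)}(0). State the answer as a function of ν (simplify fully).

E[X^3] = M^(3)(0) = ν*(ν^2 + 6*ν + 8)

M_X(t) = (1 - 2*t)^(-ν/2)
M^(3)(t) = (-ν^3 - 6*ν^2 - 8*ν)/(8*t^3*(1 - 2*t)^(ν/2) - 12*t^2*(1 - 2*t)^(ν/2) + 6*t*(1 - 2*t)^(ν/2) - (1 - 2*t)^(ν/2))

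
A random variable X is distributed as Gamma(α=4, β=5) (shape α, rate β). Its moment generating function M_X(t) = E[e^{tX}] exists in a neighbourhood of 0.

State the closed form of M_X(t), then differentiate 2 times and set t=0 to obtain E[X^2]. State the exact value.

E[X^2] = D^2[M](0) = 4/5

M_X(t) = 625/(5 - t)^4
D^2[M](t) = 12500/(t^6 - 30*t^5 + 375*t^4 - 2500*t^3 + 9375*t^2 - 18750*t + 15625)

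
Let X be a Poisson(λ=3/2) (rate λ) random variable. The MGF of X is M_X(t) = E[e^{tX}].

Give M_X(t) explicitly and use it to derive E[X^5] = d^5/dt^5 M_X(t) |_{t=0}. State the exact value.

M_X(t) = e^(3*e^(t)/2 - 3/2)
D^5[M](t) = (243*e^(5*t)*e^(3*e^(t)/2) + 1620*e^(4*t)*e^(3*e^(t)/2) + 2700*e^(3*t)*e^(3*e^(t)/2) + 1080*e^(2*t)*e^(3*e^(t)/2) + 48*e^(t)*e^(3*e^(t)/2))*e^(-3/2)/32

E[X^5] = D^5[M](0) = 5691/32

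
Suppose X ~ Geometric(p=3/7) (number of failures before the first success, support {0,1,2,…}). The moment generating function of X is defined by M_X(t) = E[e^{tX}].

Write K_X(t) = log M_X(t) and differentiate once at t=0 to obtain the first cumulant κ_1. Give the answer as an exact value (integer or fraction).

κ_1 = D[K](0) = 4/3

M_X(t) = 3/(7*(1 - 4*e^(t)/7))
K_X(t) = log M_X(t) = -log(1 - 4*e^(t)/7) - log(7) + log(3)
D[K](t) = -4*e^(t)/(4*e^(t) - 7)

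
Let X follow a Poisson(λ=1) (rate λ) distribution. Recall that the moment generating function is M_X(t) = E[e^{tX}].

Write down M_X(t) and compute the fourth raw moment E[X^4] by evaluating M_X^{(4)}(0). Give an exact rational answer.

E[X^4] = D^4[M](0) = 15

M_X(t) = e^(e^(t) - 1)
D^4[M](t) = (e^(4*t)*e^(e^(t)) + 6*e^(3*t)*e^(e^(t)) + 7*e^(2*t)*e^(e^(t)) + e^(t)*e^(e^(t)))*e^(-1)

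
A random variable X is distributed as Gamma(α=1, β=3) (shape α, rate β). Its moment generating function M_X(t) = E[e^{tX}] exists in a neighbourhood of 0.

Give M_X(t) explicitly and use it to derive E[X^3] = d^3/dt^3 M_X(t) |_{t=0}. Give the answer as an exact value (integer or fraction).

E[X^3] = d^3M/dt^3 |_{t=0} = 2/9

M_X(t) = 3/(3 - t)
dM/dt = 3/(t^2 - 6*t + 9)
d^2M/dt^2 = -6/(t^3 - 9*t^2 + 27*t - 27)
d^3M/dt^3 = 18/(t^4 - 12*t^3 + 54*t^2 - 108*t + 81)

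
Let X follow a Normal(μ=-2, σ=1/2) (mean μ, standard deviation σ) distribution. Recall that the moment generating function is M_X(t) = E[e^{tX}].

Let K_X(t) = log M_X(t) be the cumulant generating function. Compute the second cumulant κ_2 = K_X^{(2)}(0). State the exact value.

κ_2 = D^2[K](0) = 1/4

M_X(t) = e^(t^2/8 - 2*t)
K_X(t) = log M_X(t) = t^2/8 - 2*t
D^2[K](t) = 1/4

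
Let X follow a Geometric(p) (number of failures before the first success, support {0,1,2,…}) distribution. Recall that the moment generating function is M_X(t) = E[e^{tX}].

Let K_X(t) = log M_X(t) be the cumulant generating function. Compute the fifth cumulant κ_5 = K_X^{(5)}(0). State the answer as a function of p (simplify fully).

M_X(t) = p/(-(1 - p)*e^(t) + 1)
K_X(t) = log M_X(t) = log(p) - log(-(1 - p)*e^(t) + 1)

κ_5 = K^(5)(0) = (p^4 - 15*p^3 + 50*p^2 - 60*p + 24)/p^5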